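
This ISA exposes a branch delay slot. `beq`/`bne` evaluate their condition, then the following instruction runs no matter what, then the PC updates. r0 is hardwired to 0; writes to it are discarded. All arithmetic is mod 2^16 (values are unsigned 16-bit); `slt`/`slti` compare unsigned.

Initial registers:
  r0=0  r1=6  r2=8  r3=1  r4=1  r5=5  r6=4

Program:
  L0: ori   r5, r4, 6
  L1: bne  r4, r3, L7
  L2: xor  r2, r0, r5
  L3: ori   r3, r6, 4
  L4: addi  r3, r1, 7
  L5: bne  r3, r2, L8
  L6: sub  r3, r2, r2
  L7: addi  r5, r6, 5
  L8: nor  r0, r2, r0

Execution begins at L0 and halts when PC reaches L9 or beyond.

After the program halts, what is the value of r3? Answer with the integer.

0

PC=0  ori   r5, r4, 6        | r0=0 r1=6 r2=8 r3=1 r4=1 r5=7 r6=4
PC=1  bne  r4, r3, L7        | r0=0 r1=6 r2=8 r3=1 r4=1 r5=7 r6=4  [not taken]
PC=2  xor  r2, r0, r5        | r0=0 r1=6 r2=7 r3=1 r4=1 r5=7 r6=4
PC=3  ori   r3, r6, 4        | r0=0 r1=6 r2=7 r3=4 r4=1 r5=7 r6=4
PC=4  addi  r3, r1, 7        | r0=0 r1=6 r2=7 r3=13 r4=1 r5=7 r6=4
PC=5  bne  r3, r2, L8        | r0=0 r1=6 r2=7 r3=13 r4=1 r5=7 r6=4  [TAKEN]
PC=6  sub  r3, r2, r2        | r0=0 r1=6 r2=7 r3=0 r4=1 r5=7 r6=4
PC=8  nor  r0, r2, r0        | r0=0 r1=6 r2=7 r3=0 r4=1 r5=7 r6=4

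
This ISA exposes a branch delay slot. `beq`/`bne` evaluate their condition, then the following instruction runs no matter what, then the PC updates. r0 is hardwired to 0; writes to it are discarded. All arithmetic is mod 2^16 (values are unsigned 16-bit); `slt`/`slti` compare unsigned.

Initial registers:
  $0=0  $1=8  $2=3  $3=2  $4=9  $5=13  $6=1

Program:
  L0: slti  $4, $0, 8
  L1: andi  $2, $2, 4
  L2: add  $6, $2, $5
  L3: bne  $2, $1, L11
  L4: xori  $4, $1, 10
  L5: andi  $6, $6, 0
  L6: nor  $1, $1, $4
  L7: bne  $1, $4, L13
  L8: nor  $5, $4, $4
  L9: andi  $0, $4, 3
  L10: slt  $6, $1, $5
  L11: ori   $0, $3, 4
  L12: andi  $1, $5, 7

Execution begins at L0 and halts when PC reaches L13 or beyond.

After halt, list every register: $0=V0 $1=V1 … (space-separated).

PC=0  slti  $4, $0, 8        | $0=0 $1=8 $2=3 $3=2 $4=1 $5=13 $6=1
PC=1  andi  $2, $2, 4        | $0=0 $1=8 $2=0 $3=2 $4=1 $5=13 $6=1
PC=2  add  $6, $2, $5        | $0=0 $1=8 $2=0 $3=2 $4=1 $5=13 $6=13
PC=3  bne  $2, $1, L11       | $0=0 $1=8 $2=0 $3=2 $4=1 $5=13 $6=13  [TAKEN]
PC=4  xori  $4, $1, 10       | $0=0 $1=8 $2=0 $3=2 $4=2 $5=13 $6=13
PC=11 ori   $0, $3, 4        | $0=0 $1=8 $2=0 $3=2 $4=2 $5=13 $6=13
PC=12 andi  $1, $5, 7        | $0=0 $1=5 $2=0 $3=2 $4=2 $5=13 $6=13

$0=0 $1=5 $2=0 $3=2 $4=2 $5=13 $6=13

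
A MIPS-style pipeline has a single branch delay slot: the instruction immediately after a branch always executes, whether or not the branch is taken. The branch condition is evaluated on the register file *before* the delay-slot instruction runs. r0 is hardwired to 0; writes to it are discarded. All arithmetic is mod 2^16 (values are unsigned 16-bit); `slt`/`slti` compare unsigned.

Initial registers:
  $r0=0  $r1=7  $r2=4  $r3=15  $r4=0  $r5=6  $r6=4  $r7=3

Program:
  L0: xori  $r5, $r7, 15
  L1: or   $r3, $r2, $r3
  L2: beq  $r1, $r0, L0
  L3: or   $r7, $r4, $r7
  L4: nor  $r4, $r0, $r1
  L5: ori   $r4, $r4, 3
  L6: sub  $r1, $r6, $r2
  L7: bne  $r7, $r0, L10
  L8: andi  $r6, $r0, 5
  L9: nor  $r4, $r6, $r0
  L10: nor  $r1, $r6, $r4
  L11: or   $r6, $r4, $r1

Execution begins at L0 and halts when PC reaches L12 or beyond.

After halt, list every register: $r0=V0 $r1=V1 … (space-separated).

  step pc=0: xori  $r5, $r7, 15  regs=(0,7,4,15,0,12,4,3)
  step pc=1: or   $r3, $r2, $r3  regs=(0,7,4,15,0,12,4,3)
  step pc=2: beq  $r1, $r0, L0  cond=F  regs=(0,7,4,15,0,12,4,3)
  step pc=3: or   $r7, $r4, $r7  regs=(0,7,4,15,0,12,4,3)
  step pc=4: nor  $r4, $r0, $r1  regs=(0,7,4,15,65528,12,4,3)
  step pc=5: ori   $r4, $r4, 3  regs=(0,7,4,15,65531,12,4,3)
  step pc=6: sub  $r1, $r6, $r2  regs=(0,0,4,15,65531,12,4,3)
  step pc=7: bne  $r7, $r0, L10  cond=T  regs=(0,0,4,15,65531,12,4,3)
  step pc=8: andi  $r6, $r0, 5  regs=(0,0,4,15,65531,12,0,3)
  step pc=10: nor  $r1, $r6, $r4  regs=(0,4,4,15,65531,12,0,3)
  step pc=11: or   $r6, $r4, $r1  regs=(0,4,4,15,65531,12,65535,3)

$r0=0 $r1=4 $r2=4 $r3=15 $r4=65531 $r5=12 $r6=65535 $r7=3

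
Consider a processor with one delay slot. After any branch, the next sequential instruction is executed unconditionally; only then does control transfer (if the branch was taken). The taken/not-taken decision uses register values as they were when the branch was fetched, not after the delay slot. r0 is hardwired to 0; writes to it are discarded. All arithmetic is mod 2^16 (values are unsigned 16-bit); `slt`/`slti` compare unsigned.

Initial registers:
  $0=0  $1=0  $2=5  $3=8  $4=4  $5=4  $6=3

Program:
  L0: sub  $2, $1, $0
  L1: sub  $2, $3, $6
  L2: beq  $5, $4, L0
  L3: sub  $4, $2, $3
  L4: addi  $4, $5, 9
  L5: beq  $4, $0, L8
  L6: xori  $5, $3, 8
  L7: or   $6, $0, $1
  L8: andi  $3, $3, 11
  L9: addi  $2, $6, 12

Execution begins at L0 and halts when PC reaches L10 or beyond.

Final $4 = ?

[0] sub  $2, $1, $0  →  {$0:0, $1:0, $2:0, $3:8, $4:4, $5:4, $6:3}
[1] sub  $2, $3, $6  →  {$0:0, $1:0, $2:5, $3:8, $4:4, $5:4, $6:3}
[2] beq  $5, $4, L0  →  {$0:0, $1:0, $2:5, $3:8, $4:4, $5:4, $6:3}  ⟨branch taken⟩
[3] sub  $4, $2, $3  →  {$0:0, $1:0, $2:5, $3:8, $4:65533, $5:4, $6:3}
[0] sub  $2, $1, $0  →  {$0:0, $1:0, $2:0, $3:8, $4:65533, $5:4, $6:3}
[1] sub  $2, $3, $6  →  {$0:0, $1:0, $2:5, $3:8, $4:65533, $5:4, $6:3}
[2] beq  $5, $4, L0  →  {$0:0, $1:0, $2:5, $3:8, $4:65533, $5:4, $6:3}  ⟨branch fallthrough⟩
[3] sub  $4, $2, $3  →  {$0:0, $1:0, $2:5, $3:8, $4:65533, $5:4, $6:3}
[4] addi  $4, $5, 9  →  {$0:0, $1:0, $2:5, $3:8, $4:13, $5:4, $6:3}
[5] beq  $4, $0, L8  →  {$0:0, $1:0, $2:5, $3:8, $4:13, $5:4, $6:3}  ⟨branch fallthrough⟩
[6] xori  $5, $3, 8  →  {$0:0, $1:0, $2:5, $3:8, $4:13, $5:0, $6:3}
[7] or   $6, $0, $1  →  {$0:0, $1:0, $2:5, $3:8, $4:13, $5:0, $6:0}
[8] andi  $3, $3, 11  →  {$0:0, $1:0, $2:5, $3:8, $4:13, $5:0, $6:0}
[9] addi  $2, $6, 12  →  {$0:0, $1:0, $2:12, $3:8, $4:13, $5:0, $6:0}

13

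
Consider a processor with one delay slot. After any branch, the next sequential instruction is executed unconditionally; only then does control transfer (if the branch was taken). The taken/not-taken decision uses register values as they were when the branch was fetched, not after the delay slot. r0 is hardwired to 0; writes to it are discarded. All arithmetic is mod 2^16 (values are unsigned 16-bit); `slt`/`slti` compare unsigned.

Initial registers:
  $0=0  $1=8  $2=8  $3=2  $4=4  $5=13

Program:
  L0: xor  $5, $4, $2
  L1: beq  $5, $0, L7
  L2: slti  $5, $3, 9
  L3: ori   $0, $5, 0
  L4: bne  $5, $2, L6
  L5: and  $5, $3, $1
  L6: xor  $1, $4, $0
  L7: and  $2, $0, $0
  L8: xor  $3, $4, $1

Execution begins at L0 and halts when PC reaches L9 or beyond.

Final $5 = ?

0

#0 xor  $5, $4, $2 ; 0/8/8/2/4/12
#1 beq  $5, $0, L7 ; 0/8/8/2/4/12 ; →fallthru
#2 slti  $5, $3, 9 ; 0/8/8/2/4/1
#3 ori   $0, $5, 0 ; 0/8/8/2/4/1
#4 bne  $5, $2, L6 ; 0/8/8/2/4/1 ; →target
#5 and  $5, $3, $1 ; 0/8/8/2/4/0
#6 xor  $1, $4, $0 ; 0/4/8/2/4/0
#7 and  $2, $0, $0 ; 0/4/0/2/4/0
#8 xor  $3, $4, $1 ; 0/4/0/0/4/0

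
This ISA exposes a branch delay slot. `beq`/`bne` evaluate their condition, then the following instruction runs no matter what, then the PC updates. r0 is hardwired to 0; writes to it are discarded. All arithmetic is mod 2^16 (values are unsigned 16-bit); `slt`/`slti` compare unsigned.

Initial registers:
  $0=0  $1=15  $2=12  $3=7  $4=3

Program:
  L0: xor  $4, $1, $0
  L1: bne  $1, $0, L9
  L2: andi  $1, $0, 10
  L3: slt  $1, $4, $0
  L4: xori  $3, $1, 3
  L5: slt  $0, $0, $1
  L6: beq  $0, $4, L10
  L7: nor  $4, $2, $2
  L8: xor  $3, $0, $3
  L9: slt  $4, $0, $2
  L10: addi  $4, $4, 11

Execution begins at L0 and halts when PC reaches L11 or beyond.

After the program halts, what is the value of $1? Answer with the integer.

0

  step pc=0: xor  $4, $1, $0  regs=(0,15,12,7,15)
  step pc=1: bne  $1, $0, L9  cond=T  regs=(0,15,12,7,15)
  step pc=2: andi  $1, $0, 10  regs=(0,0,12,7,15)
  step pc=9: slt  $4, $0, $2  regs=(0,0,12,7,1)
  step pc=10: addi  $4, $4, 11  regs=(0,0,12,7,12)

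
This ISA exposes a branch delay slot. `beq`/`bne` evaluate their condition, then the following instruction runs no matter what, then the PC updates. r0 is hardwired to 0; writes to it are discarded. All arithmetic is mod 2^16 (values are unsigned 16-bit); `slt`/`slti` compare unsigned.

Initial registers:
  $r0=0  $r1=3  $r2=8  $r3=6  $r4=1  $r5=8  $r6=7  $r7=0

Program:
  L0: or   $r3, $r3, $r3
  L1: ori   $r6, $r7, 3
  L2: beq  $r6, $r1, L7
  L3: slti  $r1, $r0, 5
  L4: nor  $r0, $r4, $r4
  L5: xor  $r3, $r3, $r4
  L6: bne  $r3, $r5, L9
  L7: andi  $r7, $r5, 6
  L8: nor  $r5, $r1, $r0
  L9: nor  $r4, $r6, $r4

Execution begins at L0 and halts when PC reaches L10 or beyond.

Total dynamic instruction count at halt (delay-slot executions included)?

7

PC=0  or   $r3, $r3, $r3     | $r0=0 $r1=3 $r2=8 $r3=6 $r4=1 $r5=8 $r6=7 $r7=0
PC=1  ori   $r6, $r7, 3      | $r0=0 $r1=3 $r2=8 $r3=6 $r4=1 $r5=8 $r6=3 $r7=0
PC=2  beq  $r6, $r1, L7      | $r0=0 $r1=3 $r2=8 $r3=6 $r4=1 $r5=8 $r6=3 $r7=0  [TAKEN]
PC=3  slti  $r1, $r0, 5      | $r0=0 $r1=1 $r2=8 $r3=6 $r4=1 $r5=8 $r6=3 $r7=0
PC=7  andi  $r7, $r5, 6      | $r0=0 $r1=1 $r2=8 $r3=6 $r4=1 $r5=8 $r6=3 $r7=0
PC=8  nor  $r5, $r1, $r0     | $r0=0 $r1=1 $r2=8 $r3=6 $r4=1 $r5=65534 $r6=3 $r7=0
PC=9  nor  $r4, $r6, $r4     | $r0=0 $r1=1 $r2=8 $r3=6 $r4=65532 $r5=65534 $r6=3 $r7=0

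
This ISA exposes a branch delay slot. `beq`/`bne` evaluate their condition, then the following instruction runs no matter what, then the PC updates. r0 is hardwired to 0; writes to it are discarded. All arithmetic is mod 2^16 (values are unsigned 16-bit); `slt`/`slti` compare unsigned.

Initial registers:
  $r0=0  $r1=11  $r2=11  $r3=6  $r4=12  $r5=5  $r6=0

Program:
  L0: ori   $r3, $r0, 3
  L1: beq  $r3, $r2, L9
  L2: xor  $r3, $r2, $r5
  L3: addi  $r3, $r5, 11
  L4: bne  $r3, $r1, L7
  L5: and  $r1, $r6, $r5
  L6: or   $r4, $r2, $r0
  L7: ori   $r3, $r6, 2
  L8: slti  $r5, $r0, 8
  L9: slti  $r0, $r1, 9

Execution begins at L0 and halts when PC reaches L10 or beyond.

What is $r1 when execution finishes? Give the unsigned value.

0

#0 ori   $r3, $r0, 3 ; 0/11/11/3/12/5/0
#1 beq  $r3, $r2, L9 ; 0/11/11/3/12/5/0 ; →fallthru
#2 xor  $r3, $r2, $r5 ; 0/11/11/14/12/5/0
#3 addi  $r3, $r5, 11 ; 0/11/11/16/12/5/0
#4 bne  $r3, $r1, L7 ; 0/11/11/16/12/5/0 ; →target
#5 and  $r1, $r6, $r5 ; 0/0/11/16/12/5/0
#7 ori   $r3, $r6, 2 ; 0/0/11/2/12/5/0
#8 slti  $r5, $r0, 8 ; 0/0/11/2/12/1/0
#9 slti  $r0, $r1, 9 ; 0/0/11/2/12/1/0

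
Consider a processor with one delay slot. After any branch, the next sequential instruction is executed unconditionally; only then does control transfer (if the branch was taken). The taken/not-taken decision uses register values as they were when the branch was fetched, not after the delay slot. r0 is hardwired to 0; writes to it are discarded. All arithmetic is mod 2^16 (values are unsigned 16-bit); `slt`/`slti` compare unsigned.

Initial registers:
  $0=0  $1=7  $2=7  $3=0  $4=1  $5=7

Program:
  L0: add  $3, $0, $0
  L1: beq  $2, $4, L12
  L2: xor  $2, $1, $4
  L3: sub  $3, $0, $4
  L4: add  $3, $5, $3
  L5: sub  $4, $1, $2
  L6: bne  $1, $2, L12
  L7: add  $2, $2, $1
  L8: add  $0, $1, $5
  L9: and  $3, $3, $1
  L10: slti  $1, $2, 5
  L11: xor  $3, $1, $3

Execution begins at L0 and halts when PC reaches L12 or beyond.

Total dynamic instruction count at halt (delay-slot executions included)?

8

  step pc=0: add  $3, $0, $0  regs=(0,7,7,0,1,7)
  step pc=1: beq  $2, $4, L12  cond=F  regs=(0,7,7,0,1,7)
  step pc=2: xor  $2, $1, $4  regs=(0,7,6,0,1,7)
  step pc=3: sub  $3, $0, $4  regs=(0,7,6,65535,1,7)
  step pc=4: add  $3, $5, $3  regs=(0,7,6,6,1,7)
  step pc=5: sub  $4, $1, $2  regs=(0,7,6,6,1,7)
  step pc=6: bne  $1, $2, L12  cond=T  regs=(0,7,6,6,1,7)
  step pc=7: add  $2, $2, $1  regs=(0,7,13,6,1,7)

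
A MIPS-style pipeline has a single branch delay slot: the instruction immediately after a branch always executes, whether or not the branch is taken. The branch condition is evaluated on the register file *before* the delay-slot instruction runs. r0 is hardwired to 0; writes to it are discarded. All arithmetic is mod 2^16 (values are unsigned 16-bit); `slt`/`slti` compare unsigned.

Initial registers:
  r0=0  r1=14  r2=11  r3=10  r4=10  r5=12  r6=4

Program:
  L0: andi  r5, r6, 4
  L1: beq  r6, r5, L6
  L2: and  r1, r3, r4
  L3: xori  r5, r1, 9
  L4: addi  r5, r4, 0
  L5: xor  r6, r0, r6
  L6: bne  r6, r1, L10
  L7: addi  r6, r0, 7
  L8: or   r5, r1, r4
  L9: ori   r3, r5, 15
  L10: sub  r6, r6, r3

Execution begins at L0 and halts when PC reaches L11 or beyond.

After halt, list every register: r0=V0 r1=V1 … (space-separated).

r0=0 r1=10 r2=11 r3=10 r4=10 r5=4 r6=65533

#0 andi  r5, r6, 4 ; 0/14/11/10/10/4/4
#1 beq  r6, r5, L6 ; 0/14/11/10/10/4/4 ; →target
#2 and  r1, r3, r4 ; 0/10/11/10/10/4/4
#6 bne  r6, r1, L10 ; 0/10/11/10/10/4/4 ; →target
#7 addi  r6, r0, 7 ; 0/10/11/10/10/4/7
#10 sub  r6, r6, r3 ; 0/10/11/10/10/4/65533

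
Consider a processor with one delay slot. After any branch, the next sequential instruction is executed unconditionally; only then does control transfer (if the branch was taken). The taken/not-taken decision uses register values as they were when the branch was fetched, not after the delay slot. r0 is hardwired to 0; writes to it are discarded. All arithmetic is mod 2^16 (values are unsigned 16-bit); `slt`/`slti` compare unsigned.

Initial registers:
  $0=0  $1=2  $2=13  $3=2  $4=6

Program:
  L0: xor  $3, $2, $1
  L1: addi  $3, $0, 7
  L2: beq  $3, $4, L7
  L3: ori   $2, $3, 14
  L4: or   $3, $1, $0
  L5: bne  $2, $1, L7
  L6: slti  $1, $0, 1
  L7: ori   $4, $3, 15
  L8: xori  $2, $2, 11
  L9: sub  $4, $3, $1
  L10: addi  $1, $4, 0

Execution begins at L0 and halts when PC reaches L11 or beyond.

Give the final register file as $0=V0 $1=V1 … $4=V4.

$0=0 $1=1 $2=4 $3=2 $4=1

  step pc=0: xor  $3, $2, $1  regs=(0,2,13,15,6)
  step pc=1: addi  $3, $0, 7  regs=(0,2,13,7,6)
  step pc=2: beq  $3, $4, L7  cond=F  regs=(0,2,13,7,6)
  step pc=3: ori   $2, $3, 14  regs=(0,2,15,7,6)
  step pc=4: or   $3, $1, $0  regs=(0,2,15,2,6)
  step pc=5: bne  $2, $1, L7  cond=T  regs=(0,2,15,2,6)
  step pc=6: slti  $1, $0, 1  regs=(0,1,15,2,6)
  step pc=7: ori   $4, $3, 15  regs=(0,1,15,2,15)
  step pc=8: xori  $2, $2, 11  regs=(0,1,4,2,15)
  step pc=9: sub  $4, $3, $1  regs=(0,1,4,2,1)
  step pc=10: addi  $1, $4, 0  regs=(0,1,4,2,1)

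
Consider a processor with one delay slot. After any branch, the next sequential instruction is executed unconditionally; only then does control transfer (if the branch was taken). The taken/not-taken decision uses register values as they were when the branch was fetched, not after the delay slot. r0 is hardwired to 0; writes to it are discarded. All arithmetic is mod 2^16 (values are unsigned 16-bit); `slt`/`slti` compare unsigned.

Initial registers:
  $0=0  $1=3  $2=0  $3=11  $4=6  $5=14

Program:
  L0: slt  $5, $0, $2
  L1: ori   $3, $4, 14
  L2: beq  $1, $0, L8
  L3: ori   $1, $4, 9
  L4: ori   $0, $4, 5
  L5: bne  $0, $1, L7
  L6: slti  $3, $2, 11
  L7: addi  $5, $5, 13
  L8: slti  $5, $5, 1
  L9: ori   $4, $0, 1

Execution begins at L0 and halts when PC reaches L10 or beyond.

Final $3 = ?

  step pc=0: slt  $5, $0, $2  regs=(0,3,0,11,6,0)
  step pc=1: ori   $3, $4, 14  regs=(0,3,0,14,6,0)
  step pc=2: beq  $1, $0, L8  cond=F  regs=(0,3,0,14,6,0)
  step pc=3: ori   $1, $4, 9  regs=(0,15,0,14,6,0)
  step pc=4: ori   $0, $4, 5  regs=(0,15,0,14,6,0)
  step pc=5: bne  $0, $1, L7  cond=T  regs=(0,15,0,14,6,0)
  step pc=6: slti  $3, $2, 11  regs=(0,15,0,1,6,0)
  step pc=7: addi  $5, $5, 13  regs=(0,15,0,1,6,13)
  step pc=8: slti  $5, $5, 1  regs=(0,15,0,1,6,0)
  step pc=9: ori   $4, $0, 1  regs=(0,15,0,1,1,0)

1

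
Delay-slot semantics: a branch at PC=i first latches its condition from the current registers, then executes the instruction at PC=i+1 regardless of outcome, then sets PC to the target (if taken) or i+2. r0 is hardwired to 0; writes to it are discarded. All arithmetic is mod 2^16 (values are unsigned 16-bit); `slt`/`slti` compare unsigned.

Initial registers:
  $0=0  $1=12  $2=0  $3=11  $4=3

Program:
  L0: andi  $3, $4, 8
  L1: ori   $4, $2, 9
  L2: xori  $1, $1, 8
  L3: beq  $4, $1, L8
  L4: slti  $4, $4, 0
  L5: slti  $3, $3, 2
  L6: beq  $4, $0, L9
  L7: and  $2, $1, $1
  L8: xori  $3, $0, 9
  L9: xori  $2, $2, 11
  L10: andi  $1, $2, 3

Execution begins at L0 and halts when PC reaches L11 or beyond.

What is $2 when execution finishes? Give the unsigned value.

[0] andi  $3, $4, 8  →  {$0:0, $1:12, $2:0, $3:0, $4:3}
[1] ori   $4, $2, 9  →  {$0:0, $1:12, $2:0, $3:0, $4:9}
[2] xori  $1, $1, 8  →  {$0:0, $1:4, $2:0, $3:0, $4:9}
[3] beq  $4, $1, L8  →  {$0:0, $1:4, $2:0, $3:0, $4:9}  ⟨branch fallthrough⟩
[4] slti  $4, $4, 0  →  {$0:0, $1:4, $2:0, $3:0, $4:0}
[5] slti  $3, $3, 2  →  {$0:0, $1:4, $2:0, $3:1, $4:0}
[6] beq  $4, $0, L9  →  {$0:0, $1:4, $2:0, $3:1, $4:0}  ⟨branch taken⟩
[7] and  $2, $1, $1  →  {$0:0, $1:4, $2:4, $3:1, $4:0}
[9] xori  $2, $2, 11  →  {$0:0, $1:4, $2:15, $3:1, $4:0}
[10] andi  $1, $2, 3  →  {$0:0, $1:3, $2:15, $3:1, $4:0}

15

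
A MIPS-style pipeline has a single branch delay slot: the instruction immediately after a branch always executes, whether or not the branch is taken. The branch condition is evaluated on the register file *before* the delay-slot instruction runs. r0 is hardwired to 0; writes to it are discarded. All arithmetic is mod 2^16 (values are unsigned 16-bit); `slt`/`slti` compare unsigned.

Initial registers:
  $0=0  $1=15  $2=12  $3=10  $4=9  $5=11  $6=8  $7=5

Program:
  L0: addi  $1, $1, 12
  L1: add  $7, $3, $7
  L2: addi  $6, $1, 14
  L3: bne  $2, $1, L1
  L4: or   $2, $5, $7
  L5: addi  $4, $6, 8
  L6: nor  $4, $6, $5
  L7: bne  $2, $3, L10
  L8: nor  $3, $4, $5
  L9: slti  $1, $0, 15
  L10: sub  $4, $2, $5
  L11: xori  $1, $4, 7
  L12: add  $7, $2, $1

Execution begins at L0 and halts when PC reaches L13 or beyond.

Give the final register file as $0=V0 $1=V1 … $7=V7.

$0=0 $1=39 $2=43 $3=32 $4=32 $5=11 $6=41 $7=82

PC=0  addi  $1, $1, 12       | $0=0 $1=27 $2=12 $3=10 $4=9 $5=11 $6=8 $7=5
PC=1  add  $7, $3, $7        | $0=0 $1=27 $2=12 $3=10 $4=9 $5=11 $6=8 $7=15
PC=2  addi  $6, $1, 14       | $0=0 $1=27 $2=12 $3=10 $4=9 $5=11 $6=41 $7=15
PC=3  bne  $2, $1, L1        | $0=0 $1=27 $2=12 $3=10 $4=9 $5=11 $6=41 $7=15  [TAKEN]
PC=4  or   $2, $5, $7        | $0=0 $1=27 $2=15 $3=10 $4=9 $5=11 $6=41 $7=15
PC=1  add  $7, $3, $7        | $0=0 $1=27 $2=15 $3=10 $4=9 $5=11 $6=41 $7=25
PC=2  addi  $6, $1, 14       | $0=0 $1=27 $2=15 $3=10 $4=9 $5=11 $6=41 $7=25
PC=3  bne  $2, $1, L1        | $0=0 $1=27 $2=15 $3=10 $4=9 $5=11 $6=41 $7=25  [TAKEN]
PC=4  or   $2, $5, $7        | $0=0 $1=27 $2=27 $3=10 $4=9 $5=11 $6=41 $7=25
PC=1  add  $7, $3, $7        | $0=0 $1=27 $2=27 $3=10 $4=9 $5=11 $6=41 $7=35
PC=2  addi  $6, $1, 14       | $0=0 $1=27 $2=27 $3=10 $4=9 $5=11 $6=41 $7=35
PC=3  bne  $2, $1, L1        | $0=0 $1=27 $2=27 $3=10 $4=9 $5=11 $6=41 $7=35  [not taken]
PC=4  or   $2, $5, $7        | $0=0 $1=27 $2=43 $3=10 $4=9 $5=11 $6=41 $7=35
PC=5  addi  $4, $6, 8        | $0=0 $1=27 $2=43 $3=10 $4=49 $5=11 $6=41 $7=35
PC=6  nor  $4, $6, $5        | $0=0 $1=27 $2=43 $3=10 $4=65492 $5=11 $6=41 $7=35
PC=7  bne  $2, $3, L10       | $0=0 $1=27 $2=43 $3=10 $4=65492 $5=11 $6=41 $7=35  [TAKEN]
PC=8  nor  $3, $4, $5        | $0=0 $1=27 $2=43 $3=32 $4=65492 $5=11 $6=41 $7=35
PC=10 sub  $4, $2, $5        | $0=0 $1=27 $2=43 $3=32 $4=32 $5=11 $6=41 $7=35
PC=11 xori  $1, $4, 7        | $0=0 $1=39 $2=43 $3=32 $4=32 $5=11 $6=41 $7=35
PC=12 add  $7, $2, $1        | $0=0 $1=39 $2=43 $3=32 $4=32 $5=11 $6=41 $7=82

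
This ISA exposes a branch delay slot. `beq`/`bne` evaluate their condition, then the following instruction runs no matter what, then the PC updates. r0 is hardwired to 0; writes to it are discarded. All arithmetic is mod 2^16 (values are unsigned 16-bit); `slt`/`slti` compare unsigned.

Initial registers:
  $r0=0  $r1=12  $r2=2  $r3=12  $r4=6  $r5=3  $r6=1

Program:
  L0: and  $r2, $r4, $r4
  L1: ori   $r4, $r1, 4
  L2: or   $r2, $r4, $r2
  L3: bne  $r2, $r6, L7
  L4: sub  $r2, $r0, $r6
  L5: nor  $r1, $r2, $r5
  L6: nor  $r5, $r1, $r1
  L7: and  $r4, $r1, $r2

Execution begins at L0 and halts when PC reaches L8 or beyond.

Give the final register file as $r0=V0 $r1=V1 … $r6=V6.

$r0=0 $r1=12 $r2=65535 $r3=12 $r4=12 $r5=3 $r6=1

[0] and  $r2, $r4, $r4  →  {$r0:0, $r1:12, $r2:6, $r3:12, $r4:6, $r5:3, $r6:1}
[1] ori   $r4, $r1, 4  →  {$r0:0, $r1:12, $r2:6, $r3:12, $r4:12, $r5:3, $r6:1}
[2] or   $r2, $r4, $r2  →  {$r0:0, $r1:12, $r2:14, $r3:12, $r4:12, $r5:3, $r6:1}
[3] bne  $r2, $r6, L7  →  {$r0:0, $r1:12, $r2:14, $r3:12, $r4:12, $r5:3, $r6:1}  ⟨branch taken⟩
[4] sub  $r2, $r0, $r6  →  {$r0:0, $r1:12, $r2:65535, $r3:12, $r4:12, $r5:3, $r6:1}
[7] and  $r4, $r1, $r2  →  {$r0:0, $r1:12, $r2:65535, $r3:12, $r4:12, $r5:3, $r6:1}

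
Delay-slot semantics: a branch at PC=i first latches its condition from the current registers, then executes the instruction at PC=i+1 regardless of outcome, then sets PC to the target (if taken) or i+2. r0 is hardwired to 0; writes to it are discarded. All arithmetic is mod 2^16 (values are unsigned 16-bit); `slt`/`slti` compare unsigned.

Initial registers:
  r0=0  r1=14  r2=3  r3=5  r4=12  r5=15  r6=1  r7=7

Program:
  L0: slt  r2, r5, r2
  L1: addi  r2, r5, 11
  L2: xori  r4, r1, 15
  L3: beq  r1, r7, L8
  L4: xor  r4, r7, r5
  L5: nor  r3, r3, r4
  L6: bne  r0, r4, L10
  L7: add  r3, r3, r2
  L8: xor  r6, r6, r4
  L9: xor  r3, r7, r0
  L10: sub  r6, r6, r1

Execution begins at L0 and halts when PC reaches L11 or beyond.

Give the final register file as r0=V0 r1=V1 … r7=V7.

r0=0 r1=14 r2=26 r3=12 r4=8 r5=15 r6=65523 r7=7

#0 slt  r2, r5, r2 ; 0/14/0/5/12/15/1/7
#1 addi  r2, r5, 11 ; 0/14/26/5/12/15/1/7
#2 xori  r4, r1, 15 ; 0/14/26/5/1/15/1/7
#3 beq  r1, r7, L8 ; 0/14/26/5/1/15/1/7 ; →fallthru
#4 xor  r4, r7, r5 ; 0/14/26/5/8/15/1/7
#5 nor  r3, r3, r4 ; 0/14/26/65522/8/15/1/7
#6 bne  r0, r4, L10 ; 0/14/26/65522/8/15/1/7 ; →target
#7 add  r3, r3, r2 ; 0/14/26/12/8/15/1/7
#10 sub  r6, r6, r1 ; 0/14/26/12/8/15/65523/7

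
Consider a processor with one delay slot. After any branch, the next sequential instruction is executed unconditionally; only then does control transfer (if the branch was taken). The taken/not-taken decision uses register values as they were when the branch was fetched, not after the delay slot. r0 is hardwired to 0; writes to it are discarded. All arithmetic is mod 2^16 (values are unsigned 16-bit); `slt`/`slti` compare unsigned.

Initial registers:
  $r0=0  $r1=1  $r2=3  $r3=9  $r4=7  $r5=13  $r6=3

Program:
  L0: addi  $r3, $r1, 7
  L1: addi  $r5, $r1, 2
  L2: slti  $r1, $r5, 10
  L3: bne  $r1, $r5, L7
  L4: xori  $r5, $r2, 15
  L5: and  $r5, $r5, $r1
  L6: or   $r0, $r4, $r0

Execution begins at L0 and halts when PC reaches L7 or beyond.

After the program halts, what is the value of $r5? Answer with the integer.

12

PC=0  addi  $r3, $r1, 7      | $r0=0 $r1=1 $r2=3 $r3=8 $r4=7 $r5=13 $r6=3
PC=1  addi  $r5, $r1, 2      | $r0=0 $r1=1 $r2=3 $r3=8 $r4=7 $r5=3 $r6=3
PC=2  slti  $r1, $r5, 10     | $r0=0 $r1=1 $r2=3 $r3=8 $r4=7 $r5=3 $r6=3
PC=3  bne  $r1, $r5, L7      | $r0=0 $r1=1 $r2=3 $r3=8 $r4=7 $r5=3 $r6=3  [TAKEN]
PC=4  xori  $r5, $r2, 15     | $r0=0 $r1=1 $r2=3 $r3=8 $r4=7 $r5=12 $r6=3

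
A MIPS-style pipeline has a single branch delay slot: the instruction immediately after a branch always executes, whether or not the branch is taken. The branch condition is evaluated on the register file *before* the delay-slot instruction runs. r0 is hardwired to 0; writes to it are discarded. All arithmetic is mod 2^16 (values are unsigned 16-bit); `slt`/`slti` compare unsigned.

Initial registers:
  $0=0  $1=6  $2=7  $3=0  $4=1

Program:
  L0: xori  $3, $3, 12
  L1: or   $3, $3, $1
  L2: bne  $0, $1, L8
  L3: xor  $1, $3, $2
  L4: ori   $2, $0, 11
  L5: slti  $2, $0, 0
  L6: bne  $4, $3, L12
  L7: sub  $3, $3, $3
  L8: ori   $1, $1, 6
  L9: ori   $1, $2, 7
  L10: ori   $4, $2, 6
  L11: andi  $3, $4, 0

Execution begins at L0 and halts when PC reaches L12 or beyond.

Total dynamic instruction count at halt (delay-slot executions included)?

PC=0  xori  $3, $3, 12       | $0=0 $1=6 $2=7 $3=12 $4=1
PC=1  or   $3, $3, $1        | $0=0 $1=6 $2=7 $3=14 $4=1
PC=2  bne  $0, $1, L8        | $0=0 $1=6 $2=7 $3=14 $4=1  [TAKEN]
PC=3  xor  $1, $3, $2        | $0=0 $1=9 $2=7 $3=14 $4=1
PC=8  ori   $1, $1, 6        | $0=0 $1=15 $2=7 $3=14 $4=1
PC=9  ori   $1, $2, 7        | $0=0 $1=7 $2=7 $3=14 $4=1
PC=10 ori   $4, $2, 6        | $0=0 $1=7 $2=7 $3=14 $4=7
PC=11 andi  $3, $4, 0        | $0=0 $1=7 $2=7 $3=0 $4=7

8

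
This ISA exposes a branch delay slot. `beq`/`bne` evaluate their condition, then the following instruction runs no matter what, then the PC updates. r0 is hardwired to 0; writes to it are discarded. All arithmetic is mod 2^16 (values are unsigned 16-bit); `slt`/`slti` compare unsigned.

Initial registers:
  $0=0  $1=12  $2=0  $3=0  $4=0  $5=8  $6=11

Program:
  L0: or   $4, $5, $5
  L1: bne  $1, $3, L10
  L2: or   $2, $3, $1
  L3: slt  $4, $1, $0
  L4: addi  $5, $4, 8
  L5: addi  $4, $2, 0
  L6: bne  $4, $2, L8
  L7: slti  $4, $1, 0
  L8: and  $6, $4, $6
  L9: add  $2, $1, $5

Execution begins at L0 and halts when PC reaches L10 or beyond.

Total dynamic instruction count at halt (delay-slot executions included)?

3

PC=0  or   $4, $5, $5        | $0=0 $1=12 $2=0 $3=0 $4=8 $5=8 $6=11
PC=1  bne  $1, $3, L10       | $0=0 $1=12 $2=0 $3=0 $4=8 $5=8 $6=11  [TAKEN]
PC=2  or   $2, $3, $1        | $0=0 $1=12 $2=12 $3=0 $4=8 $5=8 $6=11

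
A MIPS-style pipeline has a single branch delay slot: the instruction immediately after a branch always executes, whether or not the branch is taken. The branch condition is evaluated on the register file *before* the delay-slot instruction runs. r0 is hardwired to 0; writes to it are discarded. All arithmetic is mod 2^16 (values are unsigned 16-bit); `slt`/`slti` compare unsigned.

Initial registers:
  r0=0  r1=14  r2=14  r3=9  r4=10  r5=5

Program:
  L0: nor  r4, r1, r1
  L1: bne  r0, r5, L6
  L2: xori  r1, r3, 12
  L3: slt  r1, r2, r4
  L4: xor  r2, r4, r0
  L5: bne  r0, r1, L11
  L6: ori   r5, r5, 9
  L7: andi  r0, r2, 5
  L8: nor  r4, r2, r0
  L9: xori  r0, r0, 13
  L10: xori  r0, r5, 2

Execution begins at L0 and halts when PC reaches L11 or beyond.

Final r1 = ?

5

[0] nor  r4, r1, r1  →  {r0:0, r1:14, r2:14, r3:9, r4:65521, r5:5}
[1] bne  r0, r5, L6  →  {r0:0, r1:14, r2:14, r3:9, r4:65521, r5:5}  ⟨branch taken⟩
[2] xori  r1, r3, 12  →  {r0:0, r1:5, r2:14, r3:9, r4:65521, r5:5}
[6] ori   r5, r5, 9  →  {r0:0, r1:5, r2:14, r3:9, r4:65521, r5:13}
[7] andi  r0, r2, 5  →  {r0:0, r1:5, r2:14, r3:9, r4:65521, r5:13}
[8] nor  r4, r2, r0  →  {r0:0, r1:5, r2:14, r3:9, r4:65521, r5:13}
[9] xori  r0, r0, 13  →  {r0:0, r1:5, r2:14, r3:9, r4:65521, r5:13}
[10] xori  r0, r5, 2  →  {r0:0, r1:5, r2:14, r3:9, r4:65521, r5:13}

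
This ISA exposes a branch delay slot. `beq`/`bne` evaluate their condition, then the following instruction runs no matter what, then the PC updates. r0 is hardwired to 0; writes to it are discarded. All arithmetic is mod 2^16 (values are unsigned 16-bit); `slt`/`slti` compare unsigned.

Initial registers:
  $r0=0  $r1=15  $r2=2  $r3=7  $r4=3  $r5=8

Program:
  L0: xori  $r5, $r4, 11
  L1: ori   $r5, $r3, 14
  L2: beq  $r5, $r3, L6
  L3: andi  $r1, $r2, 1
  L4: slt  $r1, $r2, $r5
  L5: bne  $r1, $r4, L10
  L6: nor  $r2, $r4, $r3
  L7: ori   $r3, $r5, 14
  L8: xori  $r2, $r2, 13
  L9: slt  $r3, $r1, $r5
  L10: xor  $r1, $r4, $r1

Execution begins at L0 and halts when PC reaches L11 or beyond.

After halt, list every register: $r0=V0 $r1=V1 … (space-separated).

#0 xori  $r5, $r4, 11 ; 0/15/2/7/3/8
#1 ori   $r5, $r3, 14 ; 0/15/2/7/3/15
#2 beq  $r5, $r3, L6 ; 0/15/2/7/3/15 ; →fallthru
#3 andi  $r1, $r2, 1 ; 0/0/2/7/3/15
#4 slt  $r1, $r2, $r5 ; 0/1/2/7/3/15
#5 bne  $r1, $r4, L10 ; 0/1/2/7/3/15 ; →target
#6 nor  $r2, $r4, $r3 ; 0/1/65528/7/3/15
#10 xor  $r1, $r4, $r1 ; 0/2/65528/7/3/15

$r0=0 $r1=2 $r2=65528 $r3=7 $r4=3 $r5=15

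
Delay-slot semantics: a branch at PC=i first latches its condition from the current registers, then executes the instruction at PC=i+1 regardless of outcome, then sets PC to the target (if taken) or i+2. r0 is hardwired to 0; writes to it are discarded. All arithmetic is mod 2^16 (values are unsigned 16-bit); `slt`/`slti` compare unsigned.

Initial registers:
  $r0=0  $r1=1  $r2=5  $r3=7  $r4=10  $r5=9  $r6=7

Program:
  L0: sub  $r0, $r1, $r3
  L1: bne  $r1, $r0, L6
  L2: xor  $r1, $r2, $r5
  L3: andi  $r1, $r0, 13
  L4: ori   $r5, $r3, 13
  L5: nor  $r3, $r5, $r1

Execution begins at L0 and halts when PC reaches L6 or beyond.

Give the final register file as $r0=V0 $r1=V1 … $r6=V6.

PC=0  sub  $r0, $r1, $r3     | $r0=0 $r1=1 $r2=5 $r3=7 $r4=10 $r5=9 $r6=7
PC=1  bne  $r1, $r0, L6      | $r0=0 $r1=1 $r2=5 $r3=7 $r4=10 $r5=9 $r6=7  [TAKEN]
PC=2  xor  $r1, $r2, $r5     | $r0=0 $r1=12 $r2=5 $r3=7 $r4=10 $r5=9 $r6=7

$r0=0 $r1=12 $r2=5 $r3=7 $r4=10 $r5=9 $r6=7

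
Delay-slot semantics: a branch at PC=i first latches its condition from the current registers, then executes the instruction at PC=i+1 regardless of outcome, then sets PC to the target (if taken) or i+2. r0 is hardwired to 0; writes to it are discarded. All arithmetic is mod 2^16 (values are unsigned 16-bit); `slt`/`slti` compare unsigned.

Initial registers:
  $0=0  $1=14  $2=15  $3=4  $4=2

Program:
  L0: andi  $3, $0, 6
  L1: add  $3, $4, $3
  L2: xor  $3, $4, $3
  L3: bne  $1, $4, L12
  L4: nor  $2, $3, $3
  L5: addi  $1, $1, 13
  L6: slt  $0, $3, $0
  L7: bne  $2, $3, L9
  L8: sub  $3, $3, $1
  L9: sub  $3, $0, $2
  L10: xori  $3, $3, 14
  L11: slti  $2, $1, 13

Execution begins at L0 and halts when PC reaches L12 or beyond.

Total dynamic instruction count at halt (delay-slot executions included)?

5

  step pc=0: andi  $3, $0, 6  regs=(0,14,15,0,2)
  step pc=1: add  $3, $4, $3  regs=(0,14,15,2,2)
  step pc=2: xor  $3, $4, $3  regs=(0,14,15,0,2)
  step pc=3: bne  $1, $4, L12  cond=T  regs=(0,14,15,0,2)
  step pc=4: nor  $2, $3, $3  regs=(0,14,65535,0,2)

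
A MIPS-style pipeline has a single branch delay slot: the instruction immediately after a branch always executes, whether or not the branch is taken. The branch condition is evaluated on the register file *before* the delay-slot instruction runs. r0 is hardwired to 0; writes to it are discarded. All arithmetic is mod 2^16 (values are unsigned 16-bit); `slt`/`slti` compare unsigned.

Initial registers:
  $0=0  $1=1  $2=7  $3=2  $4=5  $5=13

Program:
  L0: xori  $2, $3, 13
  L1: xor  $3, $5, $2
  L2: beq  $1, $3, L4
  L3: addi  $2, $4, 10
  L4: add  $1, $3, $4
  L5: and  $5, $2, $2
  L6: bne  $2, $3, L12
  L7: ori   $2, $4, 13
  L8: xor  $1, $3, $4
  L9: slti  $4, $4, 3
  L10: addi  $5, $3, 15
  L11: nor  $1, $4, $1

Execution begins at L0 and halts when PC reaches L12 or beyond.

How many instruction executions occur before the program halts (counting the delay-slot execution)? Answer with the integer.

  step pc=0: xori  $2, $3, 13  regs=(0,1,15,2,5,13)
  step pc=1: xor  $3, $5, $2  regs=(0,1,15,2,5,13)
  step pc=2: beq  $1, $3, L4  cond=F  regs=(0,1,15,2,5,13)
  step pc=3: addi  $2, $4, 10  regs=(0,1,15,2,5,13)
  step pc=4: add  $1, $3, $4  regs=(0,7,15,2,5,13)
  step pc=5: and  $5, $2, $2  regs=(0,7,15,2,5,15)
  step pc=6: bne  $2, $3, L12  cond=T  regs=(0,7,15,2,5,15)
  step pc=7: ori   $2, $4, 13  regs=(0,7,13,2,5,15)

8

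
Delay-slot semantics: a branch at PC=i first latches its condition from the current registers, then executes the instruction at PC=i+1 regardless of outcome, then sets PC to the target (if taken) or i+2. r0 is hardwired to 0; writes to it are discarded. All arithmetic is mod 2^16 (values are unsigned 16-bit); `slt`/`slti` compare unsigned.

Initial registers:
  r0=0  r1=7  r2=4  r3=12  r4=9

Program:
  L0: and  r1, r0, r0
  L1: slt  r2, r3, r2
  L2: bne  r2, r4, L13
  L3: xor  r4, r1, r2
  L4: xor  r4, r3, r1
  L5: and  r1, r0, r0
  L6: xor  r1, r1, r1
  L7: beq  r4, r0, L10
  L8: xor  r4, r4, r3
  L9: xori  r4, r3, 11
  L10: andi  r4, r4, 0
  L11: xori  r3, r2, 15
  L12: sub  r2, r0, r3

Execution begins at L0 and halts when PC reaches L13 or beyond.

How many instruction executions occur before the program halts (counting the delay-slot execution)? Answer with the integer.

PC=0  and  r1, r0, r0        | r0=0 r1=0 r2=4 r3=12 r4=9
PC=1  slt  r2, r3, r2        | r0=0 r1=0 r2=0 r3=12 r4=9
PC=2  bne  r2, r4, L13       | r0=0 r1=0 r2=0 r3=12 r4=9  [TAKEN]
PC=3  xor  r4, r1, r2        | r0=0 r1=0 r2=0 r3=12 r4=0

4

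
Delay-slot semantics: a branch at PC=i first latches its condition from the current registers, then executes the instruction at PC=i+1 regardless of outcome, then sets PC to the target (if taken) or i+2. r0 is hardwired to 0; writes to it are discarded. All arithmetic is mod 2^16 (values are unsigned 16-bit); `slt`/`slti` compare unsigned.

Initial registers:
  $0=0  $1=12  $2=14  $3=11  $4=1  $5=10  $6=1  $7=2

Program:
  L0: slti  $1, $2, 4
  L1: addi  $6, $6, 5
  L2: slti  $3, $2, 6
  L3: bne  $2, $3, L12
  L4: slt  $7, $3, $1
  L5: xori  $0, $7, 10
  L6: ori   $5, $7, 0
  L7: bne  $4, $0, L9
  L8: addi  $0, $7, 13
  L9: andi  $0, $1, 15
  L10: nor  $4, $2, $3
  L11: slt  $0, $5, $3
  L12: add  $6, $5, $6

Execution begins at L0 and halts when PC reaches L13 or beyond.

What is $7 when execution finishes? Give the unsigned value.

  step pc=0: slti  $1, $2, 4  regs=(0,0,14,11,1,10,1,2)
  step pc=1: addi  $6, $6, 5  regs=(0,0,14,11,1,10,6,2)
  step pc=2: slti  $3, $2, 6  regs=(0,0,14,0,1,10,6,2)
  step pc=3: bne  $2, $3, L12  cond=T  regs=(0,0,14,0,1,10,6,2)
  step pc=4: slt  $7, $3, $1  regs=(0,0,14,0,1,10,6,0)
  step pc=12: add  $6, $5, $6  regs=(0,0,14,0,1,10,16,0)

0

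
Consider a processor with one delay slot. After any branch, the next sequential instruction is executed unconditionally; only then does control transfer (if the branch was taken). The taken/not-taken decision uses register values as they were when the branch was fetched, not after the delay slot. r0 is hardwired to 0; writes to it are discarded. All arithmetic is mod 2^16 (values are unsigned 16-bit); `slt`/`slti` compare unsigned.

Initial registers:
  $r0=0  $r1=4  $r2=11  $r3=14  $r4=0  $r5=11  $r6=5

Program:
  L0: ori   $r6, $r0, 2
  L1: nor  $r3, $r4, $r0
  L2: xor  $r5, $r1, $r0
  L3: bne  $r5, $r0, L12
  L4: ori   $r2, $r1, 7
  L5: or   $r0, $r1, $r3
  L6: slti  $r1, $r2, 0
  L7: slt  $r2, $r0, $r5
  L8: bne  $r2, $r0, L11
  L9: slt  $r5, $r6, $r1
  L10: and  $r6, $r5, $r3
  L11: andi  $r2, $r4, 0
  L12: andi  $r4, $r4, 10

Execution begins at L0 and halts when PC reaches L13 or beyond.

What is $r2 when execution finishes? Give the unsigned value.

#0 ori   $r6, $r0, 2 ; 0/4/11/14/0/11/2
#1 nor  $r3, $r4, $r0 ; 0/4/11/65535/0/11/2
#2 xor  $r5, $r1, $r0 ; 0/4/11/65535/0/4/2
#3 bne  $r5, $r0, L12 ; 0/4/11/65535/0/4/2 ; →target
#4 ori   $r2, $r1, 7 ; 0/4/7/65535/0/4/2
#12 andi  $r4, $r4, 10 ; 0/4/7/65535/0/4/2

7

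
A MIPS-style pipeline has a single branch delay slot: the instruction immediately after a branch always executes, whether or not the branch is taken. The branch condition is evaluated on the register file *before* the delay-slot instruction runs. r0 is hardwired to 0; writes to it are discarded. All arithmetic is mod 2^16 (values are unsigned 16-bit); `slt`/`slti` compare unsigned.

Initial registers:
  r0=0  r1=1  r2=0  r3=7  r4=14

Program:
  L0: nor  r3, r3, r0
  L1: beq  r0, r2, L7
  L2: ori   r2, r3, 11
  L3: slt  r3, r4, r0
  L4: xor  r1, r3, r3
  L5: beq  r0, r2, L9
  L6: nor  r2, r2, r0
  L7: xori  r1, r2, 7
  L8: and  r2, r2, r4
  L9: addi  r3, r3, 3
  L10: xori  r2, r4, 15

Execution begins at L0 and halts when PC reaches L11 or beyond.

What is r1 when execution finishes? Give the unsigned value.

65532

#0 nor  r3, r3, r0 ; 0/1/0/65528/14
#1 beq  r0, r2, L7 ; 0/1/0/65528/14 ; →target
#2 ori   r2, r3, 11 ; 0/1/65531/65528/14
#7 xori  r1, r2, 7 ; 0/65532/65531/65528/14
#8 and  r2, r2, r4 ; 0/65532/10/65528/14
#9 addi  r3, r3, 3 ; 0/65532/10/65531/14
#10 xori  r2, r4, 15 ; 0/65532/1/65531/14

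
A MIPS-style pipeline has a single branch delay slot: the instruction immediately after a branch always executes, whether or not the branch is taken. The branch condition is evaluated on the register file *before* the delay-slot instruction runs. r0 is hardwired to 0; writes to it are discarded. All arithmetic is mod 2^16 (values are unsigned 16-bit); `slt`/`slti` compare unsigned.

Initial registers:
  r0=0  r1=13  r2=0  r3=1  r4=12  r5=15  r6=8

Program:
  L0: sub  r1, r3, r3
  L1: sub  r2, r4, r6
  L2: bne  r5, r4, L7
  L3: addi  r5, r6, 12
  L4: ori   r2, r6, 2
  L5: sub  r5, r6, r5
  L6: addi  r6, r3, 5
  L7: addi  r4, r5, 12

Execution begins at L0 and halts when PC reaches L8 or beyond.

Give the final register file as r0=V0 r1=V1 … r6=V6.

#0 sub  r1, r3, r3 ; 0/0/0/1/12/15/8
#1 sub  r2, r4, r6 ; 0/0/4/1/12/15/8
#2 bne  r5, r4, L7 ; 0/0/4/1/12/15/8 ; →target
#3 addi  r5, r6, 12 ; 0/0/4/1/12/20/8
#7 addi  r4, r5, 12 ; 0/0/4/1/32/20/8

r0=0 r1=0 r2=4 r3=1 r4=32 r5=20 r6=8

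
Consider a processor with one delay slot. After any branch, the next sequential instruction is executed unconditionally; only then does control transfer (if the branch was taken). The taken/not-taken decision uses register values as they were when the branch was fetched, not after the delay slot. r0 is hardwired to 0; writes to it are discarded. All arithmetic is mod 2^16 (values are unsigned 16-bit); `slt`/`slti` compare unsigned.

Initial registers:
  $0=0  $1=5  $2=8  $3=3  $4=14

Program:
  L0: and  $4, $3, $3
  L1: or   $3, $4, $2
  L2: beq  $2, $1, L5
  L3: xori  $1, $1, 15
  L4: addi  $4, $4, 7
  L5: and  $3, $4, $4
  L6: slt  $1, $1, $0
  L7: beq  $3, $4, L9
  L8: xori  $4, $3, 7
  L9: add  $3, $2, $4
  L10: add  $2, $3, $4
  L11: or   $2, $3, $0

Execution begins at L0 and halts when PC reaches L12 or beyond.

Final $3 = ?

21

  step pc=0: and  $4, $3, $3  regs=(0,5,8,3,3)
  step pc=1: or   $3, $4, $2  regs=(0,5,8,11,3)
  step pc=2: beq  $2, $1, L5  cond=F  regs=(0,5,8,11,3)
  step pc=3: xori  $1, $1, 15  regs=(0,10,8,11,3)
  step pc=4: addi  $4, $4, 7  regs=(0,10,8,11,10)
  step pc=5: and  $3, $4, $4  regs=(0,10,8,10,10)
  step pc=6: slt  $1, $1, $0  regs=(0,0,8,10,10)
  step pc=7: beq  $3, $4, L9  cond=T  regs=(0,0,8,10,10)
  step pc=8: xori  $4, $3, 7  regs=(0,0,8,10,13)
  step pc=9: add  $3, $2, $4  regs=(0,0,8,21,13)
  step pc=10: add  $2, $3, $4  regs=(0,0,34,21,13)
  step pc=11: or   $2, $3, $0  regs=(0,0,21,21,13)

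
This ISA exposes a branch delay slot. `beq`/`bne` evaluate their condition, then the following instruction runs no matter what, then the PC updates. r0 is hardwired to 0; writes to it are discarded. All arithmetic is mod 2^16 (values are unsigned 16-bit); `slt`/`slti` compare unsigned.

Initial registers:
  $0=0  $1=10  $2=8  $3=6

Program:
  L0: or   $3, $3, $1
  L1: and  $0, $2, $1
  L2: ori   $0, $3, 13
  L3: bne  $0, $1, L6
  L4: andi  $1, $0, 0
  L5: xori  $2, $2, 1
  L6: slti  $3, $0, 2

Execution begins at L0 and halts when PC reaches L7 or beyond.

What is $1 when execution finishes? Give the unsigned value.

#0 or   $3, $3, $1 ; 0/10/8/14
#1 and  $0, $2, $1 ; 0/10/8/14
#2 ori   $0, $3, 13 ; 0/10/8/14
#3 bne  $0, $1, L6 ; 0/10/8/14 ; →target
#4 andi  $1, $0, 0 ; 0/0/8/14
#6 slti  $3, $0, 2 ; 0/0/8/1

0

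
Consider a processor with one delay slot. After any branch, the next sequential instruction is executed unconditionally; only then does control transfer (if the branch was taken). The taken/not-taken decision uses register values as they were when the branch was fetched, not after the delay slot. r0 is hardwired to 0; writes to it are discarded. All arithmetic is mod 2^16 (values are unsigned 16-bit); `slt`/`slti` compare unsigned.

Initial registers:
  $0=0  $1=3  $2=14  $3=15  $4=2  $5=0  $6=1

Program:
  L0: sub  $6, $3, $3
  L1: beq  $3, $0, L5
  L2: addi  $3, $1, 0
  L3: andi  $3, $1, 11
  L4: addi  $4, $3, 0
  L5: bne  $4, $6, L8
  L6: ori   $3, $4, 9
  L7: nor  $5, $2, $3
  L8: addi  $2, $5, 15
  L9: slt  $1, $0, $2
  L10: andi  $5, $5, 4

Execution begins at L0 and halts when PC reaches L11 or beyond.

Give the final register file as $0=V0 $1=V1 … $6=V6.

$0=0 $1=1 $2=15 $3=11 $4=3 $5=0 $6=0

PC=0  sub  $6, $3, $3        | $0=0 $1=3 $2=14 $3=15 $4=2 $5=0 $6=0
PC=1  beq  $3, $0, L5        | $0=0 $1=3 $2=14 $3=15 $4=2 $5=0 $6=0  [not taken]
PC=2  addi  $3, $1, 0        | $0=0 $1=3 $2=14 $3=3 $4=2 $5=0 $6=0
PC=3  andi  $3, $1, 11       | $0=0 $1=3 $2=14 $3=3 $4=2 $5=0 $6=0
PC=4  addi  $4, $3, 0        | $0=0 $1=3 $2=14 $3=3 $4=3 $5=0 $6=0
PC=5  bne  $4, $6, L8        | $0=0 $1=3 $2=14 $3=3 $4=3 $5=0 $6=0  [TAKEN]
PC=6  ori   $3, $4, 9        | $0=0 $1=3 $2=14 $3=11 $4=3 $5=0 $6=0
PC=8  addi  $2, $5, 15       | $0=0 $1=3 $2=15 $3=11 $4=3 $5=0 $6=0
PC=9  slt  $1, $0, $2        | $0=0 $1=1 $2=15 $3=11 $4=3 $5=0 $6=0
PC=10 andi  $5, $5, 4        | $0=0 $1=1 $2=15 $3=11 $4=3 $5=0 $6=0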